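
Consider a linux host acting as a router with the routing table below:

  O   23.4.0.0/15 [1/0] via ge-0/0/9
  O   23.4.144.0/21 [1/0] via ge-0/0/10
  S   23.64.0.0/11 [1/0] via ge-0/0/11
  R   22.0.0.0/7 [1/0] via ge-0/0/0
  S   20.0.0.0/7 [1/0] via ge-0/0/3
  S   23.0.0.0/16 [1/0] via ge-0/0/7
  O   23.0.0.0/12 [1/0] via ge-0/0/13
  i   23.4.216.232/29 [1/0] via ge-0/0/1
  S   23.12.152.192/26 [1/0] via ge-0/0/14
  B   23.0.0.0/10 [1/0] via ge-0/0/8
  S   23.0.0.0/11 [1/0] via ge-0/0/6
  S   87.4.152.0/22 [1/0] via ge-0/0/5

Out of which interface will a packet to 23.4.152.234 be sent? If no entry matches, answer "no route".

ge-0/0/9

Routes whose prefix contains 23.4.152.234:
  22.0.0.0/7 (22.0.0.0 - 23.255.255.255) -> ge-0/0/0
  23.0.0.0/10 (23.0.0.0 - 23.63.255.255) -> ge-0/0/8
  23.0.0.0/11 (23.0.0.0 - 23.31.255.255) -> ge-0/0/6
  23.0.0.0/12 (23.0.0.0 - 23.15.255.255) -> ge-0/0/13
  23.4.0.0/15 (23.4.0.0 - 23.5.255.255) -> ge-0/0/9
More-specific entries that do NOT match:
  23.4.216.232/29 (23.4.216.232 - 23.4.216.239) does not contain 23.4.152.234
  23.12.152.192/26 (23.12.152.192 - 23.12.152.255) does not contain 23.4.152.234
  87.4.152.0/22 (87.4.152.0 - 87.4.155.255) does not contain 23.4.152.234
  23.4.144.0/21 (23.4.144.0 - 23.4.151.255) does not contain 23.4.152.234
  23.0.0.0/16 (23.0.0.0 - 23.0.255.255) does not contain 23.4.152.234
Longest matching prefix is /15 -> interface ge-0/0/9.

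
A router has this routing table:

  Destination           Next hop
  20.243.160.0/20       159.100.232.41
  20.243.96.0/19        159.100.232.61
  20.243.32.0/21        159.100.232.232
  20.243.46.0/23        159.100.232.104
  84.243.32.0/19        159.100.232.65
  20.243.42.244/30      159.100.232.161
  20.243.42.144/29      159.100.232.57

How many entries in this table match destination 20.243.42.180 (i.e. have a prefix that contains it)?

No listed prefix contains 20.243.42.180.
Total matching entries: 0.

0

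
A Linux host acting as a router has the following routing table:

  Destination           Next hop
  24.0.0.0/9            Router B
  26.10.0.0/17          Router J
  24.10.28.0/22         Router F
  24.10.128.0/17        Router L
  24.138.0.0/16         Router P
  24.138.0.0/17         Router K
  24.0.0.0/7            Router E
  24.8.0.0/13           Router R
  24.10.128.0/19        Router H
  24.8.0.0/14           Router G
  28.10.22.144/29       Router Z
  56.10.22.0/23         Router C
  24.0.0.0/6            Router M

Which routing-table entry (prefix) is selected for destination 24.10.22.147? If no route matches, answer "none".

Entries matching 24.10.22.147:
  24.0.0.0/6 (24.0.0.0 - 27.255.255.255)
  24.0.0.0/7 (24.0.0.0 - 25.255.255.255)
  24.0.0.0/9 (24.0.0.0 - 24.127.255.255)
  24.8.0.0/13 (24.8.0.0 - 24.15.255.255)
  24.8.0.0/14 (24.8.0.0 - 24.11.255.255)
Most specific is 24.8.0.0/14.

24.8.0.0/14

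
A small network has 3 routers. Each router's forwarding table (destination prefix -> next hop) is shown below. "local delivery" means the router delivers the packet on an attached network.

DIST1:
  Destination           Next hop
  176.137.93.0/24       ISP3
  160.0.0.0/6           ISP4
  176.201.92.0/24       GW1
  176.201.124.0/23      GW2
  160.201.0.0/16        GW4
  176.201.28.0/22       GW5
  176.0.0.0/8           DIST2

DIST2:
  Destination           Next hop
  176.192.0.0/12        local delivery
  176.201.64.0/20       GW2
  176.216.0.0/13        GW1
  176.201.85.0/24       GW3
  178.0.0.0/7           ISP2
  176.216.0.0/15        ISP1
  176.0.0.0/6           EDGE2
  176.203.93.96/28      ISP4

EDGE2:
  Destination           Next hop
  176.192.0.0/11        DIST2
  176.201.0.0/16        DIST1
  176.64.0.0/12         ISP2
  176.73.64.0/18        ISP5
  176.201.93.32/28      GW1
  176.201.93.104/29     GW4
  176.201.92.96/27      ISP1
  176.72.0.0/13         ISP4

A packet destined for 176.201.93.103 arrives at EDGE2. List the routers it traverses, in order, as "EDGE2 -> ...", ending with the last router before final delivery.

At EDGE2: longest match for 176.201.93.103 is 176.201.0.0/16 -> DIST1
At DIST1: longest match for 176.201.93.103 is 176.0.0.0/8 -> DIST2
At DIST2: longest match for 176.201.93.103 is 176.192.0.0/12 -> local delivery

EDGE2 -> DIST1 -> DIST2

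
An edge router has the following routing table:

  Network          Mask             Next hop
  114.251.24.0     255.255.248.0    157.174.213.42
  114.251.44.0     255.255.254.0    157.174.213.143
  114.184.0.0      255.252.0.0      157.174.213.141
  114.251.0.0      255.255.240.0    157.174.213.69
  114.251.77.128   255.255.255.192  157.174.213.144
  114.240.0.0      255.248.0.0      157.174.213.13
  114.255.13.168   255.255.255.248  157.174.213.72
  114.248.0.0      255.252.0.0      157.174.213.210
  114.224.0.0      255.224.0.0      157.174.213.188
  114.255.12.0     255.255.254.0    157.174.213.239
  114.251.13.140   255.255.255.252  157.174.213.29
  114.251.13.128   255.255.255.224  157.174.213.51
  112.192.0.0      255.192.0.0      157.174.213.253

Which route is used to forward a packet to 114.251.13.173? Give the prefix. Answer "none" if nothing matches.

114.251.0.0/20

Entries matching 114.251.13.173:
  114.224.0.0/11 (114.224.0.0 - 114.255.255.255)
  114.248.0.0/14 (114.248.0.0 - 114.251.255.255)
  114.251.0.0/20 (114.251.0.0 - 114.251.15.255)
Most specific is 114.251.0.0/20.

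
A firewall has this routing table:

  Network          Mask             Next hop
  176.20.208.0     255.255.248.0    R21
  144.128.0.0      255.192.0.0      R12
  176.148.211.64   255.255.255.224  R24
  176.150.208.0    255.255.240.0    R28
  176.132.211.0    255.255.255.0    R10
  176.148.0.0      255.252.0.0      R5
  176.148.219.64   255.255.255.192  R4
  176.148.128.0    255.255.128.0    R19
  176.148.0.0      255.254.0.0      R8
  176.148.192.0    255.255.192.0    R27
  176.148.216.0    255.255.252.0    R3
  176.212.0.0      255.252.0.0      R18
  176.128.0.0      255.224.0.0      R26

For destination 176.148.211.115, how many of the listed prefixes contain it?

5

Prefixes containing 176.148.211.115:
  176.128.0.0/11 (176.128.0.0 - 176.159.255.255)
  176.148.0.0/14 (176.148.0.0 - 176.151.255.255)
  176.148.0.0/15 (176.148.0.0 - 176.149.255.255)
  176.148.128.0/17 (176.148.128.0 - 176.148.255.255)
  176.148.192.0/18 (176.148.192.0 - 176.148.255.255)
Total matching entries: 5.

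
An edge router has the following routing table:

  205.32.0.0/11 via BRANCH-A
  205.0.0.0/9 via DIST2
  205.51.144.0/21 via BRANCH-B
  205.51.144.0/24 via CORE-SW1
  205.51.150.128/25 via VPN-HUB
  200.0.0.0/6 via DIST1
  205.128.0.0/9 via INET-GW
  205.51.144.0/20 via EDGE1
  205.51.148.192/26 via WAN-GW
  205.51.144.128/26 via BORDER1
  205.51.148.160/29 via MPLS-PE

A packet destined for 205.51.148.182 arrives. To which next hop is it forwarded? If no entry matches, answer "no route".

BRANCH-B

Routes whose prefix contains 205.51.148.182:
  205.0.0.0/9 (205.0.0.0 - 205.127.255.255) -> DIST2
  205.32.0.0/11 (205.32.0.0 - 205.63.255.255) -> BRANCH-A
  205.51.144.0/20 (205.51.144.0 - 205.51.159.255) -> EDGE1
  205.51.144.0/21 (205.51.144.0 - 205.51.151.255) -> BRANCH-B
More-specific entries that do NOT match:
  205.51.148.160/29 (205.51.148.160 - 205.51.148.167) does not contain 205.51.148.182
  205.51.148.192/26 (205.51.148.192 - 205.51.148.255) does not contain 205.51.148.182
  205.51.144.128/26 (205.51.144.128 - 205.51.144.191) does not contain 205.51.148.182
  205.51.150.128/25 (205.51.150.128 - 205.51.150.255) does not contain 205.51.148.182
  205.51.144.0/24 (205.51.144.0 - 205.51.144.255) does not contain 205.51.148.182
Longest matching prefix is /21 -> next hop BRANCH-B.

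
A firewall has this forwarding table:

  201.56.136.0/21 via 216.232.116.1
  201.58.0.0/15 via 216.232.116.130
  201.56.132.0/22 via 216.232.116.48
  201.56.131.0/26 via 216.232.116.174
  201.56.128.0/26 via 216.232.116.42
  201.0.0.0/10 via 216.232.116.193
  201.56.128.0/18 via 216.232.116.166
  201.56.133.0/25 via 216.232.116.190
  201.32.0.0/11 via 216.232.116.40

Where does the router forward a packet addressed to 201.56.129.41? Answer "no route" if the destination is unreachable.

216.232.116.166

Routes whose prefix contains 201.56.129.41:
  201.0.0.0/10 (201.0.0.0 - 201.63.255.255) -> 216.232.116.193
  201.32.0.0/11 (201.32.0.0 - 201.63.255.255) -> 216.232.116.40
  201.56.128.0/18 (201.56.128.0 - 201.56.191.255) -> 216.232.116.166
More-specific entries that do NOT match:
  201.56.131.0/26 (201.56.131.0 - 201.56.131.63) does not contain 201.56.129.41
  201.56.128.0/26 (201.56.128.0 - 201.56.128.63) does not contain 201.56.129.41
  201.56.133.0/25 (201.56.133.0 - 201.56.133.127) does not contain 201.56.129.41
  201.56.132.0/22 (201.56.132.0 - 201.56.135.255) does not contain 201.56.129.41
  201.56.136.0/21 (201.56.136.0 - 201.56.143.255) does not contain 201.56.129.41
Longest matching prefix is /18 -> next hop 216.232.116.166.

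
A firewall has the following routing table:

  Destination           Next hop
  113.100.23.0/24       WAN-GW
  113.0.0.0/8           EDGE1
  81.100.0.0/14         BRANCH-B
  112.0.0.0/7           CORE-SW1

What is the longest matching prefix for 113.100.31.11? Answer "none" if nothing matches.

Entries matching 113.100.31.11:
  112.0.0.0/7 (112.0.0.0 - 113.255.255.255)
  113.0.0.0/8 (113.0.0.0 - 113.255.255.255)
Most specific is 113.0.0.0/8.

113.0.0.0/8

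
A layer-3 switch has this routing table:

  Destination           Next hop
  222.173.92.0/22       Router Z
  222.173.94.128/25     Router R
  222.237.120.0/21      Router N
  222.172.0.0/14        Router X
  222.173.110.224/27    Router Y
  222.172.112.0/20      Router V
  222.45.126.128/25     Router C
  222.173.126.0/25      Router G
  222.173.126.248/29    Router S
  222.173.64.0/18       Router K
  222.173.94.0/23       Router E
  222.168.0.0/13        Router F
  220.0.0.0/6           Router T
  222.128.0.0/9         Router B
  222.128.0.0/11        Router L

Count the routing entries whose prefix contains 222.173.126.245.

5

Prefixes containing 222.173.126.245:
  220.0.0.0/6 (220.0.0.0 - 223.255.255.255)
  222.128.0.0/9 (222.128.0.0 - 222.255.255.255)
  222.168.0.0/13 (222.168.0.0 - 222.175.255.255)
  222.172.0.0/14 (222.172.0.0 - 222.175.255.255)
  222.173.64.0/18 (222.173.64.0 - 222.173.127.255)
Total matching entries: 5.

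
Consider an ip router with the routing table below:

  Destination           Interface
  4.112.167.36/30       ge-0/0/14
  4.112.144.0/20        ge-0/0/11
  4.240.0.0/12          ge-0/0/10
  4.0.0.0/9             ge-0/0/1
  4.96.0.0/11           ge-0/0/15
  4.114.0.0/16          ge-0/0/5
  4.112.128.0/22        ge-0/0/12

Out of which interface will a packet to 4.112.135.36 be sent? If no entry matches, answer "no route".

ge-0/0/15

Routes whose prefix contains 4.112.135.36:
  4.0.0.0/9 (4.0.0.0 - 4.127.255.255) -> ge-0/0/1
  4.96.0.0/11 (4.96.0.0 - 4.127.255.255) -> ge-0/0/15
More-specific entries that do NOT match:
  4.112.167.36/30 (4.112.167.36 - 4.112.167.39) does not contain 4.112.135.36
  4.112.128.0/22 (4.112.128.0 - 4.112.131.255) does not contain 4.112.135.36
  4.112.144.0/20 (4.112.144.0 - 4.112.159.255) does not contain 4.112.135.36
  4.114.0.0/16 (4.114.0.0 - 4.114.255.255) does not contain 4.112.135.36
  4.240.0.0/12 (4.240.0.0 - 4.255.255.255) does not contain 4.112.135.36
Longest matching prefix is /11 -> interface ge-0/0/15.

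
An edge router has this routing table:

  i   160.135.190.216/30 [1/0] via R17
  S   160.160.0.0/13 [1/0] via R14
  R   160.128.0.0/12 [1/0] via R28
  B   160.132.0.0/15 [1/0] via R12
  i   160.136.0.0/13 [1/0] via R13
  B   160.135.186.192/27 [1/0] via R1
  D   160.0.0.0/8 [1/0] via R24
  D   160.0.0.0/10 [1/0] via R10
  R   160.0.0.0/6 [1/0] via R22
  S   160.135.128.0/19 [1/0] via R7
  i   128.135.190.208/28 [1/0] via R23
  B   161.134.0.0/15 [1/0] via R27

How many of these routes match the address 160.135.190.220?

Prefixes containing 160.135.190.220:
  160.0.0.0/6 (160.0.0.0 - 163.255.255.255)
  160.0.0.0/8 (160.0.0.0 - 160.255.255.255)
  160.128.0.0/12 (160.128.0.0 - 160.143.255.255)
Total matching entries: 3.

3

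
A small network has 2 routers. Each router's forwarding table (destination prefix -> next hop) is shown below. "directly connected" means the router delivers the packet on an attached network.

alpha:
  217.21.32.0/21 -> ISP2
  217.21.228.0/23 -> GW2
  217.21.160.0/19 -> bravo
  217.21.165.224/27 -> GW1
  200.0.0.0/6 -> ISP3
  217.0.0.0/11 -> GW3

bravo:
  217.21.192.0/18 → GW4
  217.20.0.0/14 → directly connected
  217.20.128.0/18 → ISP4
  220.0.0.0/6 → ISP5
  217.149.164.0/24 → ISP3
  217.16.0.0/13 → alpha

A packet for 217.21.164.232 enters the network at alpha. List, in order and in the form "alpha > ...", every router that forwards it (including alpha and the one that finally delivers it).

alpha > bravo

At alpha: longest match for 217.21.164.232 is 217.21.160.0/19 -> bravo
At bravo: longest match for 217.21.164.232 is 217.20.0.0/14 -> directly connected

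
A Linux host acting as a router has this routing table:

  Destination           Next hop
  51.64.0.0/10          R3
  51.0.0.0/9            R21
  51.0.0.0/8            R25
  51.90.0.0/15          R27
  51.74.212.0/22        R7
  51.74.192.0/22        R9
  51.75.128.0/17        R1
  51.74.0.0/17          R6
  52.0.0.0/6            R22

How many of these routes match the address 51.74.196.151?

Prefixes containing 51.74.196.151:
  51.0.0.0/8 (51.0.0.0 - 51.255.255.255)
  51.0.0.0/9 (51.0.0.0 - 51.127.255.255)
  51.64.0.0/10 (51.64.0.0 - 51.127.255.255)
Total matching entries: 3.

3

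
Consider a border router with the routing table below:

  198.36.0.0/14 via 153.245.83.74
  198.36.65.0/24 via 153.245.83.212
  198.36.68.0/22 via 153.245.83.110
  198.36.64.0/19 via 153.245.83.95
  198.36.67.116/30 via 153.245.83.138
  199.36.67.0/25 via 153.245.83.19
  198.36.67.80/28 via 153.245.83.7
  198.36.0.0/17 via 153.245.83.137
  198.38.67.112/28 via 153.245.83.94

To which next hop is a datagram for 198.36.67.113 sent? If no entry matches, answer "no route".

Routes whose prefix contains 198.36.67.113:
  198.36.0.0/14 (198.36.0.0 - 198.39.255.255) -> 153.245.83.74
  198.36.0.0/17 (198.36.0.0 - 198.36.127.255) -> 153.245.83.137
  198.36.64.0/19 (198.36.64.0 - 198.36.95.255) -> 153.245.83.95
More-specific entries that do NOT match:
  198.36.67.116/30 (198.36.67.116 - 198.36.67.119) does not contain 198.36.67.113
  198.36.67.80/28 (198.36.67.80 - 198.36.67.95) does not contain 198.36.67.113
  198.38.67.112/28 (198.38.67.112 - 198.38.67.127) does not contain 198.36.67.113
  199.36.67.0/25 (199.36.67.0 - 199.36.67.127) does not contain 198.36.67.113
  198.36.65.0/24 (198.36.65.0 - 198.36.65.255) does not contain 198.36.67.113
  198.36.68.0/22 (198.36.68.0 - 198.36.71.255) does not contain 198.36.67.113
Longest matching prefix is /19 -> next hop 153.245.83.95.

153.245.83.95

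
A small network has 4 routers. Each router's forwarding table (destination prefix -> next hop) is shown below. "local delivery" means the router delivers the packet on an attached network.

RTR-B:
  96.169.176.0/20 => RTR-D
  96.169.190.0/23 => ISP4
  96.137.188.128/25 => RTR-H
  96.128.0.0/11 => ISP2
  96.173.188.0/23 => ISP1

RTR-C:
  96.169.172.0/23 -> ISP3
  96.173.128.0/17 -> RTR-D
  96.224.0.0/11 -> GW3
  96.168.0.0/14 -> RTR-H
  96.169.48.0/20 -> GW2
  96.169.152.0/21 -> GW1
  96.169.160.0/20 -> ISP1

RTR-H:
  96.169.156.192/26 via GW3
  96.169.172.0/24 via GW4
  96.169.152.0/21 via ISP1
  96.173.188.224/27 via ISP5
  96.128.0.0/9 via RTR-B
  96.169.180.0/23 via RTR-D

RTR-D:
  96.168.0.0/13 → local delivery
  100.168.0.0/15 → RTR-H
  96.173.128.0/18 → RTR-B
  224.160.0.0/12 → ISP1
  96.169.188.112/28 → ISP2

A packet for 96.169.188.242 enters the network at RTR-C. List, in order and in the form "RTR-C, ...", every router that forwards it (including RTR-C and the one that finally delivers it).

At RTR-C: longest match for 96.169.188.242 is 96.168.0.0/14 -> RTR-H
At RTR-H: longest match for 96.169.188.242 is 96.128.0.0/9 -> RTR-B
At RTR-B: longest match for 96.169.188.242 is 96.169.176.0/20 -> RTR-D
At RTR-D: longest match for 96.169.188.242 is 96.168.0.0/13 -> local delivery

RTR-C, RTR-H, RTR-B, RTR-D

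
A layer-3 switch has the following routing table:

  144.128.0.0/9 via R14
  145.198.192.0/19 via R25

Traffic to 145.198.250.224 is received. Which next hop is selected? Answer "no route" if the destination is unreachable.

No entry's prefix contains 145.198.250.224; there is no default route.

no route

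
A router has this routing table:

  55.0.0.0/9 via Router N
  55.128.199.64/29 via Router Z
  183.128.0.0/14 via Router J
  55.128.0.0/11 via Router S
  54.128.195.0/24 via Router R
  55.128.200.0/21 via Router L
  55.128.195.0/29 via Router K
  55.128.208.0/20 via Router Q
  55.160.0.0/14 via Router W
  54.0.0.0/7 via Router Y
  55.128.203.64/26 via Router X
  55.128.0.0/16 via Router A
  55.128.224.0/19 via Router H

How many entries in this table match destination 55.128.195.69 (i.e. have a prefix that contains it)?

Prefixes containing 55.128.195.69:
  54.0.0.0/7 (54.0.0.0 - 55.255.255.255)
  55.128.0.0/11 (55.128.0.0 - 55.159.255.255)
  55.128.0.0/16 (55.128.0.0 - 55.128.255.255)
Total matching entries: 3.

3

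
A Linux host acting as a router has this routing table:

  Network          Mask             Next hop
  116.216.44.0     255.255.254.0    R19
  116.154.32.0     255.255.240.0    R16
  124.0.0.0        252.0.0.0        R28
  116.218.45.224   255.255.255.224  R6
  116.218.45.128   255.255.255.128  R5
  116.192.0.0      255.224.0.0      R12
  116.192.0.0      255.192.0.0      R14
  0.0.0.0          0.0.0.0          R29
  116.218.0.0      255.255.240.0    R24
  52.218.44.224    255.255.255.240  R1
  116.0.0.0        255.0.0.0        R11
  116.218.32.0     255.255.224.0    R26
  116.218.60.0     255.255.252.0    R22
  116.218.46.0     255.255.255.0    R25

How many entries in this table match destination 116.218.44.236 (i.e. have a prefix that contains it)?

Prefixes containing 116.218.44.236:
  0.0.0.0/0 (default, matches everything)
  116.0.0.0/8 (116.0.0.0 - 116.255.255.255)
  116.192.0.0/10 (116.192.0.0 - 116.255.255.255)
  116.192.0.0/11 (116.192.0.0 - 116.223.255.255)
  116.218.32.0/19 (116.218.32.0 - 116.218.63.255)
Total matching entries: 5.

5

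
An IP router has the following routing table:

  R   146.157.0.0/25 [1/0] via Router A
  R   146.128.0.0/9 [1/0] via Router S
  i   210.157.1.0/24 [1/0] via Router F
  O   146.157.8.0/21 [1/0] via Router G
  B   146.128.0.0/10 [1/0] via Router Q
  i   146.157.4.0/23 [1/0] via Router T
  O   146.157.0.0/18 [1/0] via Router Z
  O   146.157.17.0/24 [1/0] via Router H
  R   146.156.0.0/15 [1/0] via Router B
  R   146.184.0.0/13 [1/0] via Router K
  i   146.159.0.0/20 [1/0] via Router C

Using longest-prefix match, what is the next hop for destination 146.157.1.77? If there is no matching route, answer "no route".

Routes whose prefix contains 146.157.1.77:
  146.128.0.0/9 (146.128.0.0 - 146.255.255.255) -> Router S
  146.128.0.0/10 (146.128.0.0 - 146.191.255.255) -> Router Q
  146.156.0.0/15 (146.156.0.0 - 146.157.255.255) -> Router B
  146.157.0.0/18 (146.157.0.0 - 146.157.63.255) -> Router Z
More-specific entries that do NOT match:
  146.157.0.0/25 (146.157.0.0 - 146.157.0.127) does not contain 146.157.1.77
  210.157.1.0/24 (210.157.1.0 - 210.157.1.255) does not contain 146.157.1.77
  146.157.17.0/24 (146.157.17.0 - 146.157.17.255) does not contain 146.157.1.77
  146.157.4.0/23 (146.157.4.0 - 146.157.5.255) does not contain 146.157.1.77
  146.157.8.0/21 (146.157.8.0 - 146.157.15.255) does not contain 146.157.1.77
  146.159.0.0/20 (146.159.0.0 - 146.159.15.255) does not contain 146.157.1.77
Longest matching prefix is /18 -> next hop Router Z.

Router Z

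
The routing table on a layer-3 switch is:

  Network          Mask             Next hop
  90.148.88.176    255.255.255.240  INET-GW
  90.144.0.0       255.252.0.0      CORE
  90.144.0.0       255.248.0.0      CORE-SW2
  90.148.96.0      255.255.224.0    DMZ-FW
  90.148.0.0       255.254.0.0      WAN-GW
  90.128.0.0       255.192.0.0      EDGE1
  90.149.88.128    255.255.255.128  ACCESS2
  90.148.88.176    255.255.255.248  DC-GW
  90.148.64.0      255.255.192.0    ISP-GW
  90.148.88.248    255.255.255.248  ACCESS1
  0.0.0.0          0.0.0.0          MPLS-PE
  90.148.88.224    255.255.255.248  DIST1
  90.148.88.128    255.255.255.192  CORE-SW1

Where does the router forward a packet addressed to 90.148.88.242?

ISP-GW

Routes whose prefix contains 90.148.88.242:
  0.0.0.0/0 (default, matches everything) -> MPLS-PE
  90.128.0.0/10 (90.128.0.0 - 90.191.255.255) -> EDGE1
  90.144.0.0/13 (90.144.0.0 - 90.151.255.255) -> CORE-SW2
  90.148.0.0/15 (90.148.0.0 - 90.149.255.255) -> WAN-GW
  90.148.64.0/18 (90.148.64.0 - 90.148.127.255) -> ISP-GW
More-specific entries that do NOT match:
  90.148.88.176/29 (90.148.88.176 - 90.148.88.183) does not contain 90.148.88.242
  90.148.88.248/29 (90.148.88.248 - 90.148.88.255) does not contain 90.148.88.242
  90.148.88.224/29 (90.148.88.224 - 90.148.88.231) does not contain 90.148.88.242
  90.148.88.176/28 (90.148.88.176 - 90.148.88.191) does not contain 90.148.88.242
  90.148.88.128/26 (90.148.88.128 - 90.148.88.191) does not contain 90.148.88.242
  90.149.88.128/25 (90.149.88.128 - 90.149.88.255) does not contain 90.148.88.242
  90.148.96.0/19 (90.148.96.0 - 90.148.127.255) does not contain 90.148.88.242
Longest matching prefix is /18 -> next hop ISP-GW.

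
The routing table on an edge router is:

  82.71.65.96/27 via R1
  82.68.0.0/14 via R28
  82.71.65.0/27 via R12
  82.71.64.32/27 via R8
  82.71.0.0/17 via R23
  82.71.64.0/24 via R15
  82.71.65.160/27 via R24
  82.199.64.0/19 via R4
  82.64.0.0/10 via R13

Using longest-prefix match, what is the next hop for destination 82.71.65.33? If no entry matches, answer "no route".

R23

Routes whose prefix contains 82.71.65.33:
  82.64.0.0/10 (82.64.0.0 - 82.127.255.255) -> R13
  82.68.0.0/14 (82.68.0.0 - 82.71.255.255) -> R28
  82.71.0.0/17 (82.71.0.0 - 82.71.127.255) -> R23
More-specific entries that do NOT match:
  82.71.65.96/27 (82.71.65.96 - 82.71.65.127) does not contain 82.71.65.33
  82.71.65.0/27 (82.71.65.0 - 82.71.65.31) does not contain 82.71.65.33
  82.71.64.32/27 (82.71.64.32 - 82.71.64.63) does not contain 82.71.65.33
  82.71.65.160/27 (82.71.65.160 - 82.71.65.191) does not contain 82.71.65.33
  82.71.64.0/24 (82.71.64.0 - 82.71.64.255) does not contain 82.71.65.33
  82.199.64.0/19 (82.199.64.0 - 82.199.95.255) does not contain 82.71.65.33
Longest matching prefix is /17 -> next hop R23.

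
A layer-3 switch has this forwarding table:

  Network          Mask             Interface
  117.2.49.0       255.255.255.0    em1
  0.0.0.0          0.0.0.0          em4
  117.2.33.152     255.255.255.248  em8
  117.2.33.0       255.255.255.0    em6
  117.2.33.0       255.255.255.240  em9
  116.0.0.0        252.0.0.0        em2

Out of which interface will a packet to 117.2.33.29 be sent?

Routes whose prefix contains 117.2.33.29:
  0.0.0.0/0 (default, matches everything) -> em4
  116.0.0.0/6 (116.0.0.0 - 119.255.255.255) -> em2
  117.2.33.0/24 (117.2.33.0 - 117.2.33.255) -> em6
More-specific entries that do NOT match:
  117.2.33.152/29 (117.2.33.152 - 117.2.33.159) does not contain 117.2.33.29
  117.2.33.0/28 (117.2.33.0 - 117.2.33.15) does not contain 117.2.33.29
Longest matching prefix is /24 -> interface em6.

em6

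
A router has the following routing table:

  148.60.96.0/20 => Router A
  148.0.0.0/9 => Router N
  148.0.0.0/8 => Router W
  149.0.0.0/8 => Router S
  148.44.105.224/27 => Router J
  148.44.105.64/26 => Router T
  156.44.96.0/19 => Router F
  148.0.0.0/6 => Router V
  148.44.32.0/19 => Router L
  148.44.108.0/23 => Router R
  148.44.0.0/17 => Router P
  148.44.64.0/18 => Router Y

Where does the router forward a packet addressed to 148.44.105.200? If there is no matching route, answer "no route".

Router Y

Routes whose prefix contains 148.44.105.200:
  148.0.0.0/6 (148.0.0.0 - 151.255.255.255) -> Router V
  148.0.0.0/8 (148.0.0.0 - 148.255.255.255) -> Router W
  148.0.0.0/9 (148.0.0.0 - 148.127.255.255) -> Router N
  148.44.0.0/17 (148.44.0.0 - 148.44.127.255) -> Router P
  148.44.64.0/18 (148.44.64.0 - 148.44.127.255) -> Router Y
More-specific entries that do NOT match:
  148.44.105.224/27 (148.44.105.224 - 148.44.105.255) does not contain 148.44.105.200
  148.44.105.64/26 (148.44.105.64 - 148.44.105.127) does not contain 148.44.105.200
  148.44.108.0/23 (148.44.108.0 - 148.44.109.255) does not contain 148.44.105.200
  148.60.96.0/20 (148.60.96.0 - 148.60.111.255) does not contain 148.44.105.200
  156.44.96.0/19 (156.44.96.0 - 156.44.127.255) does not contain 148.44.105.200
  148.44.32.0/19 (148.44.32.0 - 148.44.63.255) does not contain 148.44.105.200
Longest matching prefix is /18 -> next hop Router Y.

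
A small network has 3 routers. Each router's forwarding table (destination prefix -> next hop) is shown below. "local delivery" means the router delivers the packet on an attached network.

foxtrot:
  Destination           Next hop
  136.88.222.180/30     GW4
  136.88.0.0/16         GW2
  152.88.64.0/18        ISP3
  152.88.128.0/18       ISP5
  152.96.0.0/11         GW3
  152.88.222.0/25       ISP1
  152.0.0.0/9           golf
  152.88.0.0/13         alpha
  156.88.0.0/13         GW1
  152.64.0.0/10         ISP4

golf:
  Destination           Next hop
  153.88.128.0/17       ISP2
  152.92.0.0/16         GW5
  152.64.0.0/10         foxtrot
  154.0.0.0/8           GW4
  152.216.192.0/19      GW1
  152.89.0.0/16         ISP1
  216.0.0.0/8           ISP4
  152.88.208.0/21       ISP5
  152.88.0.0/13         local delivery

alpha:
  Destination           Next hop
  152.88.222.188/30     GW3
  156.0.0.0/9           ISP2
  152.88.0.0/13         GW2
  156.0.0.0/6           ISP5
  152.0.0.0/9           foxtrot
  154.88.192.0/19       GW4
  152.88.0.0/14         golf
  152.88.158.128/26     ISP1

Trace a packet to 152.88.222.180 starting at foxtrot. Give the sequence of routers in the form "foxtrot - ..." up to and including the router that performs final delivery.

At foxtrot: longest match for 152.88.222.180 is 152.88.0.0/13 -> alpha
At alpha: longest match for 152.88.222.180 is 152.88.0.0/14 -> golf
At golf: longest match for 152.88.222.180 is 152.88.0.0/13 -> local delivery

foxtrot - alpha - golf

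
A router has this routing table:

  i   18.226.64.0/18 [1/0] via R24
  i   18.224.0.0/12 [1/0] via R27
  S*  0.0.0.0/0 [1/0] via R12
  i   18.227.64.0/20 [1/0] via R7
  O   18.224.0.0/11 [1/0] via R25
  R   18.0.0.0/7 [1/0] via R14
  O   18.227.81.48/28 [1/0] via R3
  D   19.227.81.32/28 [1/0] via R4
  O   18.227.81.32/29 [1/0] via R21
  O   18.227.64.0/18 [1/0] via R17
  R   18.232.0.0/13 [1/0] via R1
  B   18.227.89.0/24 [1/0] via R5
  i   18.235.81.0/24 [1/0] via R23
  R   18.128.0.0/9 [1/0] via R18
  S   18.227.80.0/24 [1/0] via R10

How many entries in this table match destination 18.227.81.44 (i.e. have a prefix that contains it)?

6

Prefixes containing 18.227.81.44:
  0.0.0.0/0 (default, matches everything)
  18.0.0.0/7 (18.0.0.0 - 19.255.255.255)
  18.128.0.0/9 (18.128.0.0 - 18.255.255.255)
  18.224.0.0/11 (18.224.0.0 - 18.255.255.255)
  18.224.0.0/12 (18.224.0.0 - 18.239.255.255)
  18.227.64.0/18 (18.227.64.0 - 18.227.127.255)
Total matching entries: 6.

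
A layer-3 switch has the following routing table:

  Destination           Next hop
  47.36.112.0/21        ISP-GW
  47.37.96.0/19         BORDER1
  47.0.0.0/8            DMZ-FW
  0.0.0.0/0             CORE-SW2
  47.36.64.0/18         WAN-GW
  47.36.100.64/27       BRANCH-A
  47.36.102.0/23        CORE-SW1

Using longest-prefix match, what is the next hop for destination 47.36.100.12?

Routes whose prefix contains 47.36.100.12:
  0.0.0.0/0 (default, matches everything) -> CORE-SW2
  47.0.0.0/8 (47.0.0.0 - 47.255.255.255) -> DMZ-FW
  47.36.64.0/18 (47.36.64.0 - 47.36.127.255) -> WAN-GW
More-specific entries that do NOT match:
  47.36.100.64/27 (47.36.100.64 - 47.36.100.95) does not contain 47.36.100.12
  47.36.102.0/23 (47.36.102.0 - 47.36.103.255) does not contain 47.36.100.12
  47.36.112.0/21 (47.36.112.0 - 47.36.119.255) does not contain 47.36.100.12
  47.37.96.0/19 (47.37.96.0 - 47.37.127.255) does not contain 47.36.100.12
Longest matching prefix is /18 -> next hop WAN-GW.

WAN-GW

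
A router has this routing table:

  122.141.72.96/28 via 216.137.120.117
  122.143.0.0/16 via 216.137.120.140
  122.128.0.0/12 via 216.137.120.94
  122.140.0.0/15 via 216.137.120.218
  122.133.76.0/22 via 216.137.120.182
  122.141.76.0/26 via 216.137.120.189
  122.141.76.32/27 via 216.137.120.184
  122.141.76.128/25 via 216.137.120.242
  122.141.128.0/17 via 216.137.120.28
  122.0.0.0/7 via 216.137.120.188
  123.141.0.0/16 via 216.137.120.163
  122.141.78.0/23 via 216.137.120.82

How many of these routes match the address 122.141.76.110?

3

Prefixes containing 122.141.76.110:
  122.0.0.0/7 (122.0.0.0 - 123.255.255.255)
  122.128.0.0/12 (122.128.0.0 - 122.143.255.255)
  122.140.0.0/15 (122.140.0.0 - 122.141.255.255)
Total matching entries: 3.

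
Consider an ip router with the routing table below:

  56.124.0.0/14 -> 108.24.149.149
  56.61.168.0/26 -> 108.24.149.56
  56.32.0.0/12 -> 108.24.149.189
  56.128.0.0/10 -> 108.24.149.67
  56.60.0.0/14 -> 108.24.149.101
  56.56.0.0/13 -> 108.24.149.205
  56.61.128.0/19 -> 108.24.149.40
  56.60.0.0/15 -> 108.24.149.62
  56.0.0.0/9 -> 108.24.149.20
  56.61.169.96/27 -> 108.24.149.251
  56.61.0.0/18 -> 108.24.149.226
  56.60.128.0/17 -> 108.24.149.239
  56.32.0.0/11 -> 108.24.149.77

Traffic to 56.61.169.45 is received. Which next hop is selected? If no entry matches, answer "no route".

108.24.149.62

Routes whose prefix contains 56.61.169.45:
  56.0.0.0/9 (56.0.0.0 - 56.127.255.255) -> 108.24.149.20
  56.32.0.0/11 (56.32.0.0 - 56.63.255.255) -> 108.24.149.77
  56.56.0.0/13 (56.56.0.0 - 56.63.255.255) -> 108.24.149.205
  56.60.0.0/14 (56.60.0.0 - 56.63.255.255) -> 108.24.149.101
  56.60.0.0/15 (56.60.0.0 - 56.61.255.255) -> 108.24.149.62
More-specific entries that do NOT match:
  56.61.169.96/27 (56.61.169.96 - 56.61.169.127) does not contain 56.61.169.45
  56.61.168.0/26 (56.61.168.0 - 56.61.168.63) does not contain 56.61.169.45
  56.61.128.0/19 (56.61.128.0 - 56.61.159.255) does not contain 56.61.169.45
  56.61.0.0/18 (56.61.0.0 - 56.61.63.255) does not contain 56.61.169.45
  56.60.128.0/17 (56.60.128.0 - 56.60.255.255) does not contain 56.61.169.45
Longest matching prefix is /15 -> next hop 108.24.149.62.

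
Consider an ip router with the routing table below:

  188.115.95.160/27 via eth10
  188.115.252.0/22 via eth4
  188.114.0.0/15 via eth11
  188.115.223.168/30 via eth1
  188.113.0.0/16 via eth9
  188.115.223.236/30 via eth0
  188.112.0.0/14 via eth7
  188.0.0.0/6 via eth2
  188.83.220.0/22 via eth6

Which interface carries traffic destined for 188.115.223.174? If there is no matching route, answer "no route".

eth11

Routes whose prefix contains 188.115.223.174:
  188.0.0.0/6 (188.0.0.0 - 191.255.255.255) -> eth2
  188.112.0.0/14 (188.112.0.0 - 188.115.255.255) -> eth7
  188.114.0.0/15 (188.114.0.0 - 188.115.255.255) -> eth11
More-specific entries that do NOT match:
  188.115.223.168/30 (188.115.223.168 - 188.115.223.171) does not contain 188.115.223.174
  188.115.223.236/30 (188.115.223.236 - 188.115.223.239) does not contain 188.115.223.174
  188.115.95.160/27 (188.115.95.160 - 188.115.95.191) does not contain 188.115.223.174
  188.115.252.0/22 (188.115.252.0 - 188.115.255.255) does not contain 188.115.223.174
  188.83.220.0/22 (188.83.220.0 - 188.83.223.255) does not contain 188.115.223.174
  188.113.0.0/16 (188.113.0.0 - 188.113.255.255) does not contain 188.115.223.174
Longest matching prefix is /15 -> interface eth11.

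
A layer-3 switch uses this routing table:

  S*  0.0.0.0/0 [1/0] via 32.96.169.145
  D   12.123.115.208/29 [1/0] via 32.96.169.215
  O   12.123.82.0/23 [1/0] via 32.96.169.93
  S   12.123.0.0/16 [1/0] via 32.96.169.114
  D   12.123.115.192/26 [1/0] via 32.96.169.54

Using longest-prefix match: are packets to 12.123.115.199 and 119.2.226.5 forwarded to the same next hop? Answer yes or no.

no

12.123.115.199: longest match 12.123.115.192/26 -> 32.96.169.54
119.2.226.5: longest match 0.0.0.0/0 -> 32.96.169.145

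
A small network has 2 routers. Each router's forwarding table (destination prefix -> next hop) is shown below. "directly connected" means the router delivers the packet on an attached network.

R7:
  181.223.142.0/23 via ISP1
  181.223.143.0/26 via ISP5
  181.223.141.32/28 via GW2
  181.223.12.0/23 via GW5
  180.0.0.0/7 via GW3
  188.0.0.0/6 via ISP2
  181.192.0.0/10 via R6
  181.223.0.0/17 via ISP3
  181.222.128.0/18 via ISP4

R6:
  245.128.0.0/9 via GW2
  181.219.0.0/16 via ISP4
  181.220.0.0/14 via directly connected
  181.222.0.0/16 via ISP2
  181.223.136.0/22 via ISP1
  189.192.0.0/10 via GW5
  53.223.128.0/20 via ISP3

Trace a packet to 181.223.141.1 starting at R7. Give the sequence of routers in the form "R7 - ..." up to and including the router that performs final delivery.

At R7: longest match for 181.223.141.1 is 181.192.0.0/10 -> R6
At R6: longest match for 181.223.141.1 is 181.220.0.0/14 -> directly connected

R7 - R6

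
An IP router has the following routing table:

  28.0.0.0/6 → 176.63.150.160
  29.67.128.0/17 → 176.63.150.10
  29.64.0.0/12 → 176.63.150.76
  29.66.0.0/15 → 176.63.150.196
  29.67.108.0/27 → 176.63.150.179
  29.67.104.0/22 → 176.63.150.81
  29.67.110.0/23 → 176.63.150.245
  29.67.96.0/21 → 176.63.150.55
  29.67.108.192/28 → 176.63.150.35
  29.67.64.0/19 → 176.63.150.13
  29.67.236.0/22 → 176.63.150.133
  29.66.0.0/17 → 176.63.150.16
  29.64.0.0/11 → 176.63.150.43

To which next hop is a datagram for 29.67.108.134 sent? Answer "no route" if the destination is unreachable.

Routes whose prefix contains 29.67.108.134:
  28.0.0.0/6 (28.0.0.0 - 31.255.255.255) -> 176.63.150.160
  29.64.0.0/11 (29.64.0.0 - 29.95.255.255) -> 176.63.150.43
  29.64.0.0/12 (29.64.0.0 - 29.79.255.255) -> 176.63.150.76
  29.66.0.0/15 (29.66.0.0 - 29.67.255.255) -> 176.63.150.196
More-specific entries that do NOT match:
  29.67.108.192/28 (29.67.108.192 - 29.67.108.207) does not contain 29.67.108.134
  29.67.108.0/27 (29.67.108.0 - 29.67.108.31) does not contain 29.67.108.134
  29.67.110.0/23 (29.67.110.0 - 29.67.111.255) does not contain 29.67.108.134
  29.67.104.0/22 (29.67.104.0 - 29.67.107.255) does not contain 29.67.108.134
  29.67.236.0/22 (29.67.236.0 - 29.67.239.255) does not contain 29.67.108.134
  29.67.96.0/21 (29.67.96.0 - 29.67.103.255) does not contain 29.67.108.134
  29.67.64.0/19 (29.67.64.0 - 29.67.95.255) does not contain 29.67.108.134
  29.67.128.0/17 (29.67.128.0 - 29.67.255.255) does not contain 29.67.108.134
  29.66.0.0/17 (29.66.0.0 - 29.66.127.255) does not contain 29.67.108.134
Longest matching prefix is /15 -> next hop 176.63.150.196.

176.63.150.196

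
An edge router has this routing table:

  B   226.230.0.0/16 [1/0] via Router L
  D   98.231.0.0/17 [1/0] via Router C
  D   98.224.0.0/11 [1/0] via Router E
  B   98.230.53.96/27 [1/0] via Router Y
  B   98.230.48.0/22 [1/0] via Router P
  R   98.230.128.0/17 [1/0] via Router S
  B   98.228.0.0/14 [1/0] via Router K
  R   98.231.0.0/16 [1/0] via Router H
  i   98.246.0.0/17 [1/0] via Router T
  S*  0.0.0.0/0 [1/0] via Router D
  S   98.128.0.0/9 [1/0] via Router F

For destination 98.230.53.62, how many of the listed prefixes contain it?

Prefixes containing 98.230.53.62:
  0.0.0.0/0 (default, matches everything)
  98.128.0.0/9 (98.128.0.0 - 98.255.255.255)
  98.224.0.0/11 (98.224.0.0 - 98.255.255.255)
  98.228.0.0/14 (98.228.0.0 - 98.231.255.255)
Total matching entries: 4.

4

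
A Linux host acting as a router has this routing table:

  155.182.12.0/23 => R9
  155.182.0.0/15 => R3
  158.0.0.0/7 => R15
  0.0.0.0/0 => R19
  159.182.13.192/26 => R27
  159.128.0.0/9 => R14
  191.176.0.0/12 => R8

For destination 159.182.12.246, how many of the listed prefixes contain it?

Prefixes containing 159.182.12.246:
  0.0.0.0/0 (default, matches everything)
  158.0.0.0/7 (158.0.0.0 - 159.255.255.255)
  159.128.0.0/9 (159.128.0.0 - 159.255.255.255)
Total matching entries: 3.

3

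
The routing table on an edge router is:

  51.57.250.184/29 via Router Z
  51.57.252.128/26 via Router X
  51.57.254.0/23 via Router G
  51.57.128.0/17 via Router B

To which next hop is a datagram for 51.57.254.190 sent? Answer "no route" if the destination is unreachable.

Routes whose prefix contains 51.57.254.190:
  51.57.128.0/17 (51.57.128.0 - 51.57.255.255) -> Router B
  51.57.254.0/23 (51.57.254.0 - 51.57.255.255) -> Router G
More-specific entries that do NOT match:
  51.57.250.184/29 (51.57.250.184 - 51.57.250.191) does not contain 51.57.254.190
  51.57.252.128/26 (51.57.252.128 - 51.57.252.191) does not contain 51.57.254.190
Longest matching prefix is /23 -> next hop Router G.

Router G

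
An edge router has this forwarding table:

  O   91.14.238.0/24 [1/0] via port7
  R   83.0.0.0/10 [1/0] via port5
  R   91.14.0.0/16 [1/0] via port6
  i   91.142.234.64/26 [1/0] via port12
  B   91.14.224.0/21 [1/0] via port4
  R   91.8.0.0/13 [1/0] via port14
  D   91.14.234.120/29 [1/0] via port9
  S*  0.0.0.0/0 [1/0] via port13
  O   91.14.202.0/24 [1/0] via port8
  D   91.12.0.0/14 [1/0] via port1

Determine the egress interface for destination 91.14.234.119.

port6

Routes whose prefix contains 91.14.234.119:
  0.0.0.0/0 (default, matches everything) -> port13
  91.8.0.0/13 (91.8.0.0 - 91.15.255.255) -> port14
  91.12.0.0/14 (91.12.0.0 - 91.15.255.255) -> port1
  91.14.0.0/16 (91.14.0.0 - 91.14.255.255) -> port6
More-specific entries that do NOT match:
  91.14.234.120/29 (91.14.234.120 - 91.14.234.127) does not contain 91.14.234.119
  91.142.234.64/26 (91.142.234.64 - 91.142.234.127) does not contain 91.14.234.119
  91.14.238.0/24 (91.14.238.0 - 91.14.238.255) does not contain 91.14.234.119
  91.14.202.0/24 (91.14.202.0 - 91.14.202.255) does not contain 91.14.234.119
  91.14.224.0/21 (91.14.224.0 - 91.14.231.255) does not contain 91.14.234.119
Longest matching prefix is /16 -> interface port6.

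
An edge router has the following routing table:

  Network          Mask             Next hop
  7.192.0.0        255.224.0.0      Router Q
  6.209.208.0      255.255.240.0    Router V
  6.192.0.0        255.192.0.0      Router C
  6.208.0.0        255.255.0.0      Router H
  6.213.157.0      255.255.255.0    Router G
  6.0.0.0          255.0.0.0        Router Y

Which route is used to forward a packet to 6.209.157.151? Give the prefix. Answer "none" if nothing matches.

Entries matching 6.209.157.151:
  6.0.0.0/8 (6.0.0.0 - 6.255.255.255)
  6.192.0.0/10 (6.192.0.0 - 6.255.255.255)
Most specific is 6.192.0.0/10.

6.192.0.0/10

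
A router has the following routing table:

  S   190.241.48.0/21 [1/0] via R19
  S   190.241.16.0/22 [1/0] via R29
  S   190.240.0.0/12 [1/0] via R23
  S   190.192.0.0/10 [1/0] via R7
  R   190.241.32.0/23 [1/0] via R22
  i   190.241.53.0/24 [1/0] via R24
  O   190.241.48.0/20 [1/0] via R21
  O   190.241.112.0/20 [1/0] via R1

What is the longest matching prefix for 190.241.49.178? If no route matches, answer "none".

Entries matching 190.241.49.178:
  190.192.0.0/10 (190.192.0.0 - 190.255.255.255)
  190.240.0.0/12 (190.240.0.0 - 190.255.255.255)
  190.241.48.0/20 (190.241.48.0 - 190.241.63.255)
  190.241.48.0/21 (190.241.48.0 - 190.241.55.255)
Most specific is 190.241.48.0/21.

190.241.48.0/21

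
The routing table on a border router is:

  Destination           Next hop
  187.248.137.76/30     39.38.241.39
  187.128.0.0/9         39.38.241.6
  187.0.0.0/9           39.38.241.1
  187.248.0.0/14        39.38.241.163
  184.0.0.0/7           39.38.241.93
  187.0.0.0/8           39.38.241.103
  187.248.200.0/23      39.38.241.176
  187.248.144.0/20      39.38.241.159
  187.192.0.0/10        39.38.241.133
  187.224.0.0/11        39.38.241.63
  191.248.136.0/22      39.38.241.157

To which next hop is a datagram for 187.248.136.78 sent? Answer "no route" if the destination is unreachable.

Routes whose prefix contains 187.248.136.78:
  187.0.0.0/8 (187.0.0.0 - 187.255.255.255) -> 39.38.241.103
  187.128.0.0/9 (187.128.0.0 - 187.255.255.255) -> 39.38.241.6
  187.192.0.0/10 (187.192.0.0 - 187.255.255.255) -> 39.38.241.133
  187.224.0.0/11 (187.224.0.0 - 187.255.255.255) -> 39.38.241.63
  187.248.0.0/14 (187.248.0.0 - 187.251.255.255) -> 39.38.241.163
More-specific entries that do NOT match:
  187.248.137.76/30 (187.248.137.76 - 187.248.137.79) does not contain 187.248.136.78
  187.248.200.0/23 (187.248.200.0 - 187.248.201.255) does not contain 187.248.136.78
  191.248.136.0/22 (191.248.136.0 - 191.248.139.255) does not contain 187.248.136.78
  187.248.144.0/20 (187.248.144.0 - 187.248.159.255) does not contain 187.248.136.78
Longest matching prefix is /14 -> next hop 39.38.241.163.

39.38.241.163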